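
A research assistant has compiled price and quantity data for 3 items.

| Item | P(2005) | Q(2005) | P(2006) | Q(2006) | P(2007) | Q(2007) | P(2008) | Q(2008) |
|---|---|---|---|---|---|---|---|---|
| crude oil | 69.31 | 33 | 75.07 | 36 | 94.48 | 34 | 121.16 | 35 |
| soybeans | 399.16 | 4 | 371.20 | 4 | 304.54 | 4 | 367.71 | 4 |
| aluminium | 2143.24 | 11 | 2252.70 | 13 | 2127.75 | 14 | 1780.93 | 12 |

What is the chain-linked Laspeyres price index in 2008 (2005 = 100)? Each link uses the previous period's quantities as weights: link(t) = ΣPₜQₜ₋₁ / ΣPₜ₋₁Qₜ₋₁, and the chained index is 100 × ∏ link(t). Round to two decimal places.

Link 2005→2006:
ΣP(2006)Q(2005) = 75.07×33 + 371.20×4 + 2252.70×11 = 2477.31 + 1484.8 + 24779.7 = 28741.81
ΣP(2005)Q(2005) = 69.31×33 + 399.16×4 + 2143.24×11 = 2287.23 + 1596.64 + 23575.64 = 27459.51
link = 28741.81/27459.51 = 1.046698
Link 2006→2007:
ΣP(2007)Q(2006) = 94.48×36 + 304.54×4 + 2127.75×13 = 3401.28 + 1218.16 + 27660.75 = 32280.19
ΣP(2006)Q(2006) = 75.07×36 + 371.20×4 + 2252.70×13 = 2702.52 + 1484.8 + 29285.1 = 33472.42
link = 32280.19/33472.42 = 0.964382
Link 2007→2008:
ΣP(2008)Q(2007) = 121.16×34 + 367.71×4 + 1780.93×14 = 4119.44 + 1470.84 + 24933.02 = 30523.3
ΣP(2007)Q(2007) = 94.48×34 + 304.54×4 + 2127.75×14 = 3212.32 + 1218.16 + 29788.5 = 34218.98
link = 30523.3/34218.98 = 0.891999
Chained index = 100 × 1.046698 × 0.964382 × 0.891999 = 90.0398

90.04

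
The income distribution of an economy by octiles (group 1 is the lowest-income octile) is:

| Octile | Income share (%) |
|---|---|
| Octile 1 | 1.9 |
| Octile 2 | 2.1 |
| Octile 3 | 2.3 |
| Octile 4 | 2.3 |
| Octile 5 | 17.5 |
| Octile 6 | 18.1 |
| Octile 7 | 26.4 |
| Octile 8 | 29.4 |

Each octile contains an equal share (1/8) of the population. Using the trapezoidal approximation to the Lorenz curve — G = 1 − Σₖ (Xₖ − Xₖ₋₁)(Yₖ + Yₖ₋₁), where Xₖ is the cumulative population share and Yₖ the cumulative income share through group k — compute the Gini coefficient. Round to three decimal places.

0.471

Cumulative income shares Yₖ: 0.0190, 0.0400, 0.0630, 0.0860, 0.2610, 0.4420, 0.7060, 1.0000
Σ (Xₖ−Xₖ₋₁)(Yₖ+Yₖ₋₁) = (1/8)(0.0190+0.0000) + (1/8)(0.0400+0.0190) + (1/8)(0.0630+0.0400) + (1/8)(0.0860+0.0630) + (1/8)(0.2610+0.0860) + (1/8)(0.4420+0.2610) + (1/8)(0.7060+0.4420) + (1/8)(1.0000+0.7060)
  = 0.0024 + 0.0074 + 0.0129 + 0.0186 + 0.0434 + 0.0879 + 0.1435 + 0.2132 = 0.5292
G = 1 − 0.5292 = 0.4708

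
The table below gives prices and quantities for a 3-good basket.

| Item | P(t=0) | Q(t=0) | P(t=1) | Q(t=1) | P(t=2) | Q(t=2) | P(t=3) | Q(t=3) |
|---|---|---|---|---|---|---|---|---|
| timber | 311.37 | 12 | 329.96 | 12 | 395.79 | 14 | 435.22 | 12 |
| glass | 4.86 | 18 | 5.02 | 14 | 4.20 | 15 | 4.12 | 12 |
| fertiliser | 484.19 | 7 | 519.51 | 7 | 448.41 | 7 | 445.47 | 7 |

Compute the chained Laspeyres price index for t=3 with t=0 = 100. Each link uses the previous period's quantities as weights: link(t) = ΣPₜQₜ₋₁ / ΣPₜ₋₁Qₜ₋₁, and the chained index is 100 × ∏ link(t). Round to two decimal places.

Link t=0→t=1:
ΣP(t=1)Q(t=0) = 329.96×12 + 5.02×18 + 519.51×7 = 3959.52 + 90.36 + 3636.57 = 7686.45
ΣP(t=0)Q(t=0) = 311.37×12 + 4.86×18 + 484.19×7 = 3736.44 + 87.48 + 3389.33 = 7213.25
link = 7686.45/7213.25 = 1.065601
Link t=1→t=2:
ΣP(t=2)Q(t=1) = 395.79×12 + 4.20×14 + 448.41×7 = 4749.48 + 58.8 + 3138.87 = 7947.15
ΣP(t=1)Q(t=1) = 329.96×12 + 5.02×14 + 519.51×7 = 3959.52 + 70.28 + 3636.57 = 7666.37
link = 7947.15/7666.37 = 1.036625
Link t=2→t=3:
ΣP(t=3)Q(t=2) = 435.22×14 + 4.12×15 + 445.47×7 = 6093.08 + 61.8 + 3118.29 = 9273.17
ΣP(t=2)Q(t=2) = 395.79×14 + 4.20×15 + 448.41×7 = 5541.06 + 63 + 3138.87 = 8742.93
link = 9273.17/8742.93 = 1.060648
Chained index = 100 × 1.065601 × 1.036625 × 1.060648 = 117.1622

117.16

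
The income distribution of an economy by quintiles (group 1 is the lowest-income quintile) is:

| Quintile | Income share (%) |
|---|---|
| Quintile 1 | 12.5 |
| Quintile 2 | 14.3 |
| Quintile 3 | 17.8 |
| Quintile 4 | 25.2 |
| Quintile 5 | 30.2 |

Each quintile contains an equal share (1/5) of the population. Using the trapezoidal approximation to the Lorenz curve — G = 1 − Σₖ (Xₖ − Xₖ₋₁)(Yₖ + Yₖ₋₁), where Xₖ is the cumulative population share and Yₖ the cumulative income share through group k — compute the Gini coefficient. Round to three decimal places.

0.185

Cumulative income shares Yₖ: 0.1250, 0.2680, 0.4460, 0.6980, 1.0000
Σ (Xₖ−Xₖ₋₁)(Yₖ+Yₖ₋₁) = (1/5)(0.1250+0.0000) + (1/5)(0.2680+0.1250) + (1/5)(0.4460+0.2680) + (1/5)(0.6980+0.4460) + (1/5)(1.0000+0.6980)
  = 0.0250 + 0.0786 + 0.1428 + 0.2288 + 0.3396 = 0.8148
G = 1 − 0.8148 = 0.1852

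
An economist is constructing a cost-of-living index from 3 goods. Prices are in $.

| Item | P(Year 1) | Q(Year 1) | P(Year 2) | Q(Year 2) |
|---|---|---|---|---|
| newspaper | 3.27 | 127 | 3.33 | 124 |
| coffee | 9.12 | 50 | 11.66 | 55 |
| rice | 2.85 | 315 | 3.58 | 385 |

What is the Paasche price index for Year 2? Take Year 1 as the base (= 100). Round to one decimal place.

121.4

Paasche price index uses current-period quantities as weights.
ΣP(Year 2)·Q(Year 2) = 3.33×124 + 11.66×55 + 3.58×385 = 412.92 + 641.3 + 1378.3 = 2432.52
ΣP(Year 1)·Q(Year 2) = 3.27×124 + 9.12×55 + 2.85×385 = 405.48 + 501.6 + 1097.25 = 2004.33
Index = 2432.52 / 2004.33 × 100 = 121.3632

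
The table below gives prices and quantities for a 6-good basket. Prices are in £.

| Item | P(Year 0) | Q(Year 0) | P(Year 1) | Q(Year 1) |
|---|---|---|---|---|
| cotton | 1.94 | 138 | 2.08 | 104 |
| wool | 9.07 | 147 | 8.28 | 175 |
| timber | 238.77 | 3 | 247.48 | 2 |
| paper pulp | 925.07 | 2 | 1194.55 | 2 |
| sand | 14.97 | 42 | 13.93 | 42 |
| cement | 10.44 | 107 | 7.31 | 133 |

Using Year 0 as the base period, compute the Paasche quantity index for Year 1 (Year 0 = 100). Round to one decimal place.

101.7

Paasche quantity index uses current-period prices as weights.
ΣP(Year 1)·Q(Year 1) = 2.08×104 + 8.28×175 + 247.48×2 + 1194.55×2 + 13.93×42 + 7.31×133 = 216.32 + 1449 + 494.96 + 2389.1 + 585.06 + 972.23 = 6106.67
ΣP(Year 1)·Q(Year 0) = 2.08×138 + 8.28×147 + 247.48×3 + 1194.55×2 + 13.93×42 + 7.31×107 = 287.04 + 1217.16 + 742.44 + 2389.1 + 585.06 + 782.17 = 6002.97
Index = 6106.67 / 6002.97 × 100 = 101.7275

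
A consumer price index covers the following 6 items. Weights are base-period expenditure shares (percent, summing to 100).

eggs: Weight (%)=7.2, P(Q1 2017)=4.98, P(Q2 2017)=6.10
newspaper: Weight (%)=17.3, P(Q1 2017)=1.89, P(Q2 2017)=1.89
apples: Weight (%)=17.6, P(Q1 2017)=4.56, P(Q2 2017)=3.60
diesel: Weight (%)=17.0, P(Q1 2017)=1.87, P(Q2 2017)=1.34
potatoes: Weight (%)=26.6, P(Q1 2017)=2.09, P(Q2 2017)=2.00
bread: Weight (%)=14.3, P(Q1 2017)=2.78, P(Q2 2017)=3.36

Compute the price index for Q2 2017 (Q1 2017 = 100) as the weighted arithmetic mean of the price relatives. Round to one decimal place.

94.9

eggs: 7.2 × (6.10/4.98) = 7.2 × 1.224900 = 8.8193
newspaper: 17.3 × (1.89/1.89) = 17.3 × 1.000000 = 17.3000
apples: 17.6 × (3.60/4.56) = 17.6 × 0.789474 = 13.8947
diesel: 17.0 × (1.34/1.87) = 17.0 × 0.716578 = 12.1818
potatoes: 26.6 × (2.00/2.09) = 26.6 × 0.956938 = 25.4545
bread: 14.3 × (3.36/2.78) = 14.3 × 1.208633 = 17.2835
Index = Σ wᵢ·(p₁ᵢ/p₀ᵢ) = 8.8193 + 17.3000 + 13.8947 + 12.1818 + 25.4545 + 17.2835 = 94.9338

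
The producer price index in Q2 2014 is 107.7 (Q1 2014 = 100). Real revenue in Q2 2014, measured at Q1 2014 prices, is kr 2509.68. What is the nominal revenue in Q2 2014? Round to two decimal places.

2702.93

Nominal = Real × (Index/100) = 2509.68 × (107.7/100)
        = 2509.68 × 1.077 = 2702.9254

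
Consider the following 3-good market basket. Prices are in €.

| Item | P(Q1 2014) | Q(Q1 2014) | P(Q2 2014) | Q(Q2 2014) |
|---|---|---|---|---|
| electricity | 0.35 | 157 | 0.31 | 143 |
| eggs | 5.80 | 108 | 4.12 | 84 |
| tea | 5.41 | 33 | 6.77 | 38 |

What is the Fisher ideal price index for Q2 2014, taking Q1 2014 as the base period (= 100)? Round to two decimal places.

85.27

Laspeyres component (base-period weights):
ΣP(Q2 2014)Q(Q1 2014) = 0.31×157 + 4.12×108 + 6.77×33 = 48.67 + 444.96 + 223.41 = 717.04
ΣP(Q1 2014)Q(Q1 2014) = 0.35×157 + 5.80×108 + 5.41×33 = 54.95 + 626.4 + 178.53 = 859.88
L = 717.04 / 859.88 × 100 = 83.3884
Paasche component (current-period weights):
ΣP(Q2 2014)Q(Q2 2014) = 0.31×143 + 4.12×84 + 6.77×38 = 44.33 + 346.08 + 257.26 = 647.67
ΣP(Q1 2014)Q(Q2 2014) = 0.35×143 + 5.80×84 + 5.41×38 = 50.05 + 487.2 + 205.58 = 742.83
P = 647.67 / 742.83 × 100 = 87.1895
Fisher = √(L × P) = √(83.3884 × 87.1895) = 85.2678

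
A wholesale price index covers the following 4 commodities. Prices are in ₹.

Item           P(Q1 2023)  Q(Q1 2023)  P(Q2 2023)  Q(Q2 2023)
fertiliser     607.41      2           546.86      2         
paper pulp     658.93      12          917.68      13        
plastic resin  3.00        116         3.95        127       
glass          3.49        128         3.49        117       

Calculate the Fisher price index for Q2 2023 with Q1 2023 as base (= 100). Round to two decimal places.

131.51

Laspeyres component (base-period weights):
ΣP(Q2 2023)Q(Q1 2023) = 546.86×2 + 917.68×12 + 3.95×116 + 3.49×128 = 1093.72 + 11012.16 + 458.2 + 446.72 = 13010.8
ΣP(Q1 2023)Q(Q1 2023) = 607.41×2 + 658.93×12 + 3.00×116 + 3.49×128 = 1214.82 + 7907.16 + 348 + 446.72 = 9916.7
L = 13010.8 / 9916.7 × 100 = 131.2009
Paasche component (current-period weights):
ΣP(Q2 2023)Q(Q2 2023) = 546.86×2 + 917.68×13 + 3.95×127 + 3.49×117 = 1093.72 + 11929.84 + 501.65 + 408.33 = 13933.54
ΣP(Q1 2023)Q(Q2 2023) = 607.41×2 + 658.93×13 + 3.00×127 + 3.49×117 = 1214.82 + 8566.09 + 381 + 408.33 = 10570.24
P = 13933.54 / 10570.24 × 100 = 131.8186
Fisher = √(L × P) = √(131.2009 × 131.8186) = 131.5094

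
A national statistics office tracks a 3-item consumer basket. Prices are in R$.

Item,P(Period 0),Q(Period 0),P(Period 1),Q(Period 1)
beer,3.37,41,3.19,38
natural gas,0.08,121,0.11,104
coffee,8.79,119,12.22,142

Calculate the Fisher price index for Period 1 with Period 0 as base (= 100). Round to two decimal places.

Laspeyres component (base-period weights):
ΣP(Period 1)Q(Period 0) = 3.19×41 + 0.11×121 + 12.22×119 = 130.79 + 13.31 + 1454.18 = 1598.28
ΣP(Period 0)Q(Period 0) = 3.37×41 + 0.08×121 + 8.79×119 = 138.17 + 9.68 + 1046.01 = 1193.86
L = 1598.28 / 1193.86 × 100 = 133.8750
Paasche component (current-period weights):
ΣP(Period 1)Q(Period 1) = 3.19×38 + 0.11×104 + 12.22×142 = 121.22 + 11.44 + 1735.24 = 1867.9
ΣP(Period 0)Q(Period 1) = 3.37×38 + 0.08×104 + 8.79×142 = 128.06 + 8.32 + 1248.18 = 1384.56
P = 1867.9 / 1384.56 × 100 = 134.9093
Fisher = √(L × P) = √(133.8750 × 134.9093) = 134.3911

134.39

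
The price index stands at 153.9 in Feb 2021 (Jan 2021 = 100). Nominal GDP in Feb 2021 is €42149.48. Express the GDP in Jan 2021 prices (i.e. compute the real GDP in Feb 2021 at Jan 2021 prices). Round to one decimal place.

27387.6

Real = Nominal ÷ (Index/100) = 42149.48 ÷ (153.9/100)
     = 42149.48 ÷ 1.539 = 27387.5763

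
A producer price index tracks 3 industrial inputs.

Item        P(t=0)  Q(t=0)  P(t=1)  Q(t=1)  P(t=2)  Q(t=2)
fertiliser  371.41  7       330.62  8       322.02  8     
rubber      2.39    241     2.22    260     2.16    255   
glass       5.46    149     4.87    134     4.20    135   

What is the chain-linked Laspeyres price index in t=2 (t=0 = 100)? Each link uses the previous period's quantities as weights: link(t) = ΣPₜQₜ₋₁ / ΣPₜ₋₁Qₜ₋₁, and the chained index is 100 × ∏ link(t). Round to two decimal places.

Link t=0→t=1:
ΣP(t=1)Q(t=0) = 330.62×7 + 2.22×241 + 4.87×149 = 2314.34 + 535.02 + 725.63 = 3574.99
ΣP(t=0)Q(t=0) = 371.41×7 + 2.39×241 + 5.46×149 = 2599.87 + 575.99 + 813.54 = 3989.4
link = 3574.99/3989.4 = 0.896122
Link t=1→t=2:
ΣP(t=2)Q(t=1) = 322.02×8 + 2.16×260 + 4.20×134 = 2576.16 + 561.6 + 562.8 = 3700.56
ΣP(t=1)Q(t=1) = 330.62×8 + 2.22×260 + 4.87×134 = 2644.96 + 577.2 + 652.58 = 3874.74
link = 3700.56/3874.74 = 0.955047
Chained index = 100 × 0.896122 × 0.955047 = 85.5839

85.58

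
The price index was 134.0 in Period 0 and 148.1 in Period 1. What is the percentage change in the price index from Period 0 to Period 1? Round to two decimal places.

10.52%

Change = (148.1 − 134.0) / 134.0 × 100
       = 14.1 / 134.0 × 100 = 10.5224%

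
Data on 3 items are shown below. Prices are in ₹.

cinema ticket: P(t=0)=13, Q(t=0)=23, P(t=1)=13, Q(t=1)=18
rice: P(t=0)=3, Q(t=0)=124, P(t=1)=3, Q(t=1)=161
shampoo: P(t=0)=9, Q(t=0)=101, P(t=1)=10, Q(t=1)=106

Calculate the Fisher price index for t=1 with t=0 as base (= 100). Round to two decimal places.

Laspeyres component (base-period weights):
ΣP(t=1)Q(t=0) = 13×23 + 3×124 + 10×101 = 299 + 372 + 1010 = 1681
ΣP(t=0)Q(t=0) = 13×23 + 3×124 + 9×101 = 299 + 372 + 909 = 1580
L = 1681 / 1580 × 100 = 106.3924
Paasche component (current-period weights):
ΣP(t=1)Q(t=1) = 13×18 + 3×161 + 10×106 = 234 + 483 + 1060 = 1777
ΣP(t=0)Q(t=1) = 13×18 + 3×161 + 9×106 = 234 + 483 + 954 = 1671
P = 1777 / 1671 × 100 = 106.3435
Fisher = √(L × P) = √(106.3924 × 106.3435) = 106.3680

106.37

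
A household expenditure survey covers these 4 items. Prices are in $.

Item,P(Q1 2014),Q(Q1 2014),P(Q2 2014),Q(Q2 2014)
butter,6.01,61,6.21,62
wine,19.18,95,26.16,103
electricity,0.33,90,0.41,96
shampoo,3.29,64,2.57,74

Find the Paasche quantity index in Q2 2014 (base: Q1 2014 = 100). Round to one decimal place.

107.9

Paasche quantity index uses current-period prices as weights.
ΣP(Q2 2014)·Q(Q2 2014) = 6.21×62 + 26.16×103 + 0.41×96 + 2.57×74 = 385.02 + 2694.48 + 39.36 + 190.18 = 3309.04
ΣP(Q2 2014)·Q(Q1 2014) = 6.21×61 + 26.16×95 + 0.41×90 + 2.57×64 = 378.81 + 2485.2 + 36.9 + 164.48 = 3065.39
Index = 3309.04 / 3065.39 × 100 = 107.9484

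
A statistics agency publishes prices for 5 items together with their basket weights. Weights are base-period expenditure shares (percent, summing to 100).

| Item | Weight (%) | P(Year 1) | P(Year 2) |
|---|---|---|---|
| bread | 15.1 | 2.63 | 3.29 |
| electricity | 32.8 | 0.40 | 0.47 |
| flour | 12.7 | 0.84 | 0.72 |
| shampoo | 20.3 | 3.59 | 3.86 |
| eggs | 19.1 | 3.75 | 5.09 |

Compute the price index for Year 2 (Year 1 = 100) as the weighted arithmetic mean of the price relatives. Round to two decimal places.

bread: 15.1 × (3.29/2.63) = 15.1 × 1.250951 = 18.8894
electricity: 32.8 × (0.47/0.40) = 32.8 × 1.175000 = 38.5400
flour: 12.7 × (0.72/0.84) = 12.7 × 0.857143 = 10.8857
shampoo: 20.3 × (3.86/3.59) = 20.3 × 1.075209 = 21.8267
eggs: 19.1 × (5.09/3.75) = 19.1 × 1.357333 = 25.9251
Index = Σ wᵢ·(p₁ᵢ/p₀ᵢ) = 18.8894 + 38.5400 + 10.8857 + 21.8267 + 25.9251 = 116.0669

116.07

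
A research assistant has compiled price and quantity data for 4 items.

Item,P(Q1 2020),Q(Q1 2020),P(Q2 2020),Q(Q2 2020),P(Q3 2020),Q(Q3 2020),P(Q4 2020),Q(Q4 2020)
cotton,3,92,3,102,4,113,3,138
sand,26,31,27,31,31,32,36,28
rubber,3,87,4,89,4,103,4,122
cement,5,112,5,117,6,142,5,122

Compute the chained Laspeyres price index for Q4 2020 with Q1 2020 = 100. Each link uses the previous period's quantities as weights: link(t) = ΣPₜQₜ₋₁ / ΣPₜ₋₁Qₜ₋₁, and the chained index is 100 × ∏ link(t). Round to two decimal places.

Link Q1 2020→Q2 2020:
ΣP(Q2 2020)Q(Q1 2020) = 3×92 + 27×31 + 4×87 + 5×112 = 276 + 837 + 348 + 560 = 2021
ΣP(Q1 2020)Q(Q1 2020) = 3×92 + 26×31 + 3×87 + 5×112 = 276 + 806 + 261 + 560 = 1903
link = 2021/1903 = 1.062007
Link Q2 2020→Q3 2020:
ΣP(Q3 2020)Q(Q2 2020) = 4×102 + 31×31 + 4×89 + 6×117 = 408 + 961 + 356 + 702 = 2427
ΣP(Q2 2020)Q(Q2 2020) = 3×102 + 27×31 + 4×89 + 5×117 = 306 + 837 + 356 + 585 = 2084
link = 2427/2084 = 1.164587
Link Q3 2020→Q4 2020:
ΣP(Q4 2020)Q(Q3 2020) = 3×113 + 36×32 + 4×103 + 5×142 = 339 + 1152 + 412 + 710 = 2613
ΣP(Q3 2020)Q(Q3 2020) = 4×113 + 31×32 + 4×103 + 6×142 = 452 + 992 + 412 + 852 = 2708
link = 2613/2708 = 0.964919
Chained index = 100 × 1.062007 × 1.164587 × 0.964919 = 119.3412

119.34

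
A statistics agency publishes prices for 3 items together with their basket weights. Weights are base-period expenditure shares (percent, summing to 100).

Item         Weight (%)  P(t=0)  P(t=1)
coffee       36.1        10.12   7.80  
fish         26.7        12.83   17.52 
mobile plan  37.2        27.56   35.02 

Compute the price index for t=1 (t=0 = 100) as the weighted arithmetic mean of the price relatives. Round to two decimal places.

111.55

coffee: 36.1 × (7.80/10.12) = 36.1 × 0.770751 = 27.8241
fish: 26.7 × (17.52/12.83) = 26.7 × 1.365549 = 36.4602
mobile plan: 37.2 × (35.02/27.56) = 37.2 × 1.270682 = 47.2694
Index = Σ wᵢ·(p₁ᵢ/p₀ᵢ) = 27.8241 + 36.4602 + 47.2694 = 111.5537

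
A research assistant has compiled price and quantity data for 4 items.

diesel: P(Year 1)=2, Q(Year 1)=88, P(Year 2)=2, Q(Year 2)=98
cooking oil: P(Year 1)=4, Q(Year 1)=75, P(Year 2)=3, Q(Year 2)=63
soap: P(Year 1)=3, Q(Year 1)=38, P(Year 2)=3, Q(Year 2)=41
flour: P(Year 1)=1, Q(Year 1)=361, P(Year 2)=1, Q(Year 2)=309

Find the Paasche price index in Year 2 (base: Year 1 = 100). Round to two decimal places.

Paasche price index uses current-period quantities as weights.
ΣP(Year 2)·Q(Year 2) = 2×98 + 3×63 + 3×41 + 1×309 = 196 + 189 + 123 + 309 = 817
ΣP(Year 1)·Q(Year 2) = 2×98 + 4×63 + 3×41 + 1×309 = 196 + 252 + 123 + 309 = 880
Index = 817 / 880 × 100 = 92.8409

92.84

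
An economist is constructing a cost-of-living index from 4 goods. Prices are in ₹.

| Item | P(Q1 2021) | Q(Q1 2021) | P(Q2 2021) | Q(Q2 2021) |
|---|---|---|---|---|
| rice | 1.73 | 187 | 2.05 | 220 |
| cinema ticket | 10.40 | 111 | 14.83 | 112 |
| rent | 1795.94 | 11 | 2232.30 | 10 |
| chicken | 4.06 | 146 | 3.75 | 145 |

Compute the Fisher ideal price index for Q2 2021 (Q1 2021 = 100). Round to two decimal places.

124.31

Laspeyres component (base-period weights):
ΣP(Q2 2021)Q(Q1 2021) = 2.05×187 + 14.83×111 + 2232.30×11 + 3.75×146 = 383.35 + 1646.13 + 24555.3 + 547.5 = 27132.28
ΣP(Q1 2021)Q(Q1 2021) = 1.73×187 + 10.40×111 + 1795.94×11 + 4.06×146 = 323.51 + 1154.4 + 19755.34 + 592.76 = 21826.01
L = 27132.28 / 21826.01 × 100 = 124.3117
Paasche component (current-period weights):
ΣP(Q2 2021)Q(Q2 2021) = 2.05×220 + 14.83×112 + 2232.30×10 + 3.75×145 = 451 + 1660.96 + 22323 + 543.75 = 24978.71
ΣP(Q1 2021)Q(Q2 2021) = 1.73×220 + 10.40×112 + 1795.94×10 + 4.06×145 = 380.6 + 1164.8 + 17959.4 + 588.7 = 20093.5
P = 24978.71 / 20093.5 × 100 = 124.3124
Fisher = √(L × P) = √(124.3117 × 124.3124) = 124.3120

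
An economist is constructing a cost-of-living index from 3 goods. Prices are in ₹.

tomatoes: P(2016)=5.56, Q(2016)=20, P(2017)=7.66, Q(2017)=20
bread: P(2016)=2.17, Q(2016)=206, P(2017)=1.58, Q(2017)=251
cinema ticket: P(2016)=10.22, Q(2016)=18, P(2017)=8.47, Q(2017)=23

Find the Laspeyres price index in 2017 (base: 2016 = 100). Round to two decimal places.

85.04

Laspeyres price index uses base-period quantities as weights.
ΣP(2017)·Q(2016) = 7.66×20 + 1.58×206 + 8.47×18 = 153.2 + 325.48 + 152.46 = 631.14
ΣP(2016)·Q(2016) = 5.56×20 + 2.17×206 + 10.22×18 = 111.2 + 447.02 + 183.96 = 742.18
Index = 631.14 / 742.18 × 100 = 85.0387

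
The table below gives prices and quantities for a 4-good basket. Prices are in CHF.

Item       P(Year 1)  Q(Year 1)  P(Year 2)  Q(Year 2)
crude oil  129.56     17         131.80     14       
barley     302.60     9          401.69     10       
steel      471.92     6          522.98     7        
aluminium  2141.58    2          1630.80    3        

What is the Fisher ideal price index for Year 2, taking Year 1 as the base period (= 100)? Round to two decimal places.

100.36

Laspeyres component (base-period weights):
ΣP(Year 2)Q(Year 1) = 131.80×17 + 401.69×9 + 522.98×6 + 1630.80×2 = 2240.6 + 3615.21 + 3137.88 + 3261.6 = 12255.29
ΣP(Year 1)Q(Year 1) = 129.56×17 + 302.60×9 + 471.92×6 + 2141.58×2 = 2202.52 + 2723.4 + 2831.52 + 4283.16 = 12040.6
L = 12255.29 / 12040.6 × 100 = 101.7831
Paasche component (current-period weights):
ΣP(Year 2)Q(Year 2) = 131.80×14 + 401.69×10 + 522.98×7 + 1630.80×3 = 1845.2 + 4016.9 + 3660.86 + 4892.4 = 14415.36
ΣP(Year 1)Q(Year 2) = 129.56×14 + 302.60×10 + 471.92×7 + 2141.58×3 = 1813.84 + 3026 + 3303.44 + 6424.74 = 14568.02
P = 14415.36 / 14568.02 × 100 = 98.9521
Fisher = √(L × P) = √(101.7831 × 98.9521) = 100.3576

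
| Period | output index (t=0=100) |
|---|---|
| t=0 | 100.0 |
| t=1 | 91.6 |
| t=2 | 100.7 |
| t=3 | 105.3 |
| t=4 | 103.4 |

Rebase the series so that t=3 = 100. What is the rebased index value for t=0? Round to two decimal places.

Rebased(t=0) = 100.0 / 105.3 × 100 = 94.9668

94.97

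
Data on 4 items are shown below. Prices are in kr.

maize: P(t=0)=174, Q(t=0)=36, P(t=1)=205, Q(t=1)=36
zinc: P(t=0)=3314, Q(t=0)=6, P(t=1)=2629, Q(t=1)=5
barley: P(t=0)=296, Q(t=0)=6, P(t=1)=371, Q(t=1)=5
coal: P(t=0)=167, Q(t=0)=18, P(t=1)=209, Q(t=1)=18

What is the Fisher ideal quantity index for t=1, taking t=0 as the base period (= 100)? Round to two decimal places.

89.01

Laspeyres component (base-period weights):
ΣP(t=0)Q(t=1) = 174×36 + 3314×5 + 296×5 + 167×18 = 6264 + 16570 + 1480 + 3006 = 27320
ΣP(t=0)Q(t=0) = 174×36 + 3314×6 + 296×6 + 167×18 = 6264 + 19884 + 1776 + 3006 = 30930
L = 27320 / 30930 × 100 = 88.3285
Paasche component (current-period weights):
ΣP(t=1)Q(t=1) = 205×36 + 2629×5 + 371×5 + 209×18 = 7380 + 13145 + 1855 + 3762 = 26142
ΣP(t=1)Q(t=0) = 205×36 + 2629×6 + 371×6 + 209×18 = 7380 + 15774 + 2226 + 3762 = 29142
P = 26142 / 29142 × 100 = 89.7056
Fisher = √(L × P) = √(88.3285 × 89.7056) = 89.0144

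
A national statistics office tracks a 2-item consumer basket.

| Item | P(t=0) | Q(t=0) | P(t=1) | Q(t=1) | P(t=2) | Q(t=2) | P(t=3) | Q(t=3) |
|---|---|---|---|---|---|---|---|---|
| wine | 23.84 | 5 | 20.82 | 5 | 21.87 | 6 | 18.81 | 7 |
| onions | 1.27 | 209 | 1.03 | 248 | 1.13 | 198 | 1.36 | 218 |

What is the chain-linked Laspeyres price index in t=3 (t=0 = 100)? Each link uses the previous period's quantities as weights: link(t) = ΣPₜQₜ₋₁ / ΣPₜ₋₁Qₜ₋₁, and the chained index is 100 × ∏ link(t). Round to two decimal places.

96.86

Link t=0→t=1:
ΣP(t=1)Q(t=0) = 20.82×5 + 1.03×209 = 104.1 + 215.27 = 319.37
ΣP(t=0)Q(t=0) = 23.84×5 + 1.27×209 = 119.2 + 265.43 = 384.63
link = 319.37/384.63 = 0.830330
Link t=1→t=2:
ΣP(t=2)Q(t=1) = 21.87×5 + 1.13×248 = 109.35 + 280.24 = 389.59
ΣP(t=1)Q(t=1) = 20.82×5 + 1.03×248 = 104.1 + 255.44 = 359.54
link = 389.59/359.54 = 1.083579
Link t=2→t=3:
ΣP(t=3)Q(t=2) = 18.81×6 + 1.36×198 = 112.86 + 269.28 = 382.14
ΣP(t=2)Q(t=2) = 21.87×6 + 1.13×198 = 131.22 + 223.74 = 354.96
link = 382.14/354.96 = 1.076572
Chained index = 100 × 0.830330 × 1.083579 × 1.076572 = 96.8623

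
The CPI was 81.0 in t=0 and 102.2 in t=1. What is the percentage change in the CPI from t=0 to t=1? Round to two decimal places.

Change = (102.2 − 81.0) / 81.0 × 100
       = 21.2 / 81.0 × 100 = 26.1728%

26.17%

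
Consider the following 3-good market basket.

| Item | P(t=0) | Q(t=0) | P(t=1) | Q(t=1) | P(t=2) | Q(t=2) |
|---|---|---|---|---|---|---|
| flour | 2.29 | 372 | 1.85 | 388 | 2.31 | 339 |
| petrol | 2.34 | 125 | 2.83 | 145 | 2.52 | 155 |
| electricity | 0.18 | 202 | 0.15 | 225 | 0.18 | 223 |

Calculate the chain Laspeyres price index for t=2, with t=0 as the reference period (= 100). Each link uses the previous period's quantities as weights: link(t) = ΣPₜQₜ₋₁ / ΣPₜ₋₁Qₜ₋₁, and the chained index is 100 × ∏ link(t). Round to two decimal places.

101.78

Link t=0→t=1:
ΣP(t=1)Q(t=0) = 1.85×372 + 2.83×125 + 0.15×202 = 688.2 + 353.75 + 30.3 = 1072.25
ΣP(t=0)Q(t=0) = 2.29×372 + 2.34×125 + 0.18×202 = 851.88 + 292.5 + 36.36 = 1180.74
link = 1072.25/1180.74 = 0.908117
Link t=1→t=2:
ΣP(t=2)Q(t=1) = 2.31×388 + 2.52×145 + 0.18×225 = 896.28 + 365.4 + 40.5 = 1302.18
ΣP(t=1)Q(t=1) = 1.85×388 + 2.83×145 + 0.15×225 = 717.8 + 410.35 + 33.75 = 1161.9
link = 1302.18/1161.9 = 1.120733
Chained index = 100 × 0.908117 × 1.120733 = 101.7757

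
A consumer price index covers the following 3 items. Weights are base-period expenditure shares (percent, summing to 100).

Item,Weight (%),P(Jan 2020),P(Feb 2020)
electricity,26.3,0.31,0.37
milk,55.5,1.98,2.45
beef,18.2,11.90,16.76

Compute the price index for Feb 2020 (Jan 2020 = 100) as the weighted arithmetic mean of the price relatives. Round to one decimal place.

125.7

electricity: 26.3 × (0.37/0.31) = 26.3 × 1.193548 = 31.3903
milk: 55.5 × (2.45/1.98) = 55.5 × 1.237374 = 68.6742
beef: 18.2 × (16.76/11.90) = 18.2 × 1.408403 = 25.6329
Index = Σ wᵢ·(p₁ᵢ/p₀ᵢ) = 31.3903 + 68.6742 + 25.6329 = 125.6975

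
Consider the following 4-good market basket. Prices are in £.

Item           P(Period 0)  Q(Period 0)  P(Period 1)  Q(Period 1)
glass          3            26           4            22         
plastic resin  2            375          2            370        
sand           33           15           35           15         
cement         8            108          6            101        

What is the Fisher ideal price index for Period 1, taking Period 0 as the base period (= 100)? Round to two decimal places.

Laspeyres component (base-period weights):
ΣP(Period 1)Q(Period 0) = 4×26 + 2×375 + 35×15 + 6×108 = 104 + 750 + 525 + 648 = 2027
ΣP(Period 0)Q(Period 0) = 3×26 + 2×375 + 33×15 + 8×108 = 78 + 750 + 495 + 864 = 2187
L = 2027 / 2187 × 100 = 92.6840
Paasche component (current-period weights):
ΣP(Period 1)Q(Period 1) = 4×22 + 2×370 + 35×15 + 6×101 = 88 + 740 + 525 + 606 = 1959
ΣP(Period 0)Q(Period 1) = 3×22 + 2×370 + 33×15 + 8×101 = 66 + 740 + 495 + 808 = 2109
P = 1959 / 2109 × 100 = 92.8876
Fisher = √(L × P) = √(92.6840 × 92.8876) = 92.7858

92.79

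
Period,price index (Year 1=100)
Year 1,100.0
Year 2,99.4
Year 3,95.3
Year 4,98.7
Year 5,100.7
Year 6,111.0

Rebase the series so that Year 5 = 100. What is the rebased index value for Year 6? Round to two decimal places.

110.23

Rebased(Year 6) = 111.0 / 100.7 × 100 = 110.2284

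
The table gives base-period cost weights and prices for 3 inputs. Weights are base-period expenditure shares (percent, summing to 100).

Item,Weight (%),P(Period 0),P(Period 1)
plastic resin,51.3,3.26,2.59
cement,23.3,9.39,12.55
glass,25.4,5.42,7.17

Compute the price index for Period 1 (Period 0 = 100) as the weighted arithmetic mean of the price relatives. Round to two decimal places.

105.50

plastic resin: 51.3 × (2.59/3.26) = 51.3 × 0.794479 = 40.7567
cement: 23.3 × (12.55/9.39) = 23.3 × 1.336528 = 31.1411
glass: 25.4 × (7.17/5.42) = 25.4 × 1.322878 = 33.6011
Index = Σ wᵢ·(p₁ᵢ/p₀ᵢ) = 40.7567 + 31.1411 + 33.6011 = 105.4990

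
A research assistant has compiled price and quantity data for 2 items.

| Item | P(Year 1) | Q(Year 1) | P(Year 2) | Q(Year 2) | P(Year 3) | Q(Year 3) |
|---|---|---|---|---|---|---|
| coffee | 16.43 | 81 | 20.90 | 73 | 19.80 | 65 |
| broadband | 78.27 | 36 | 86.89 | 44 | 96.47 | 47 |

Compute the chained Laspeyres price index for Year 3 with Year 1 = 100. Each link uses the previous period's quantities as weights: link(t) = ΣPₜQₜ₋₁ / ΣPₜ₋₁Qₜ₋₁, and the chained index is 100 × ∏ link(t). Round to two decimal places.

Link Year 1→Year 2:
ΣP(Year 2)Q(Year 1) = 20.90×81 + 86.89×36 = 1692.9 + 3128.04 = 4820.94
ΣP(Year 1)Q(Year 1) = 16.43×81 + 78.27×36 = 1330.83 + 2817.72 = 4148.55
link = 4820.94/4148.55 = 1.162078
Link Year 2→Year 3:
ΣP(Year 3)Q(Year 2) = 19.80×73 + 96.47×44 = 1445.4 + 4244.68 = 5690.08
ΣP(Year 2)Q(Year 2) = 20.90×73 + 86.89×44 = 1525.7 + 3823.16 = 5348.86
link = 5690.08/5348.86 = 1.063793
Chained index = 100 × 1.162078 × 1.063793 = 123.6211

123.62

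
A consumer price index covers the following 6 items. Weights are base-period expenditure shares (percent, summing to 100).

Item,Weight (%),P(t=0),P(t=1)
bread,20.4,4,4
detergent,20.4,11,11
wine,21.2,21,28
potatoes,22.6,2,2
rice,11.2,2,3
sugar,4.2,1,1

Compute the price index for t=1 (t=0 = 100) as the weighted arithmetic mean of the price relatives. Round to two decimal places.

bread: 20.4 × (4/4) = 20.4 × 1.000000 = 20.4000
detergent: 20.4 × (11/11) = 20.4 × 1.000000 = 20.4000
wine: 21.2 × (28/21) = 21.2 × 1.333333 = 28.2667
potatoes: 22.6 × (2/2) = 22.6 × 1.000000 = 22.6000
rice: 11.2 × (3/2) = 11.2 × 1.500000 = 16.8000
sugar: 4.2 × (1/1) = 4.2 × 1.000000 = 4.2000
Index = Σ wᵢ·(p₁ᵢ/p₀ᵢ) = 20.4000 + 20.4000 + 28.2667 + 22.6000 + 16.8000 + 4.2000 = 112.6667

112.67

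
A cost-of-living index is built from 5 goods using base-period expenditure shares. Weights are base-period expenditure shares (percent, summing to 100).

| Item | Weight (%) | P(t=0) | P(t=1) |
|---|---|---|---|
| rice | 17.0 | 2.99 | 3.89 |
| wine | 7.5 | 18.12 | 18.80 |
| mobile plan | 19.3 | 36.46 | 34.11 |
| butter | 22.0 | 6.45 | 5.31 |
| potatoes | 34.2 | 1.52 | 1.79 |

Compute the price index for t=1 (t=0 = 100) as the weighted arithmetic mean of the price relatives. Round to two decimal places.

rice: 17.0 × (3.89/2.99) = 17.0 × 1.301003 = 22.1171
wine: 7.5 × (18.80/18.12) = 7.5 × 1.037528 = 7.7815
mobile plan: 19.3 × (34.11/36.46) = 19.3 × 0.935546 = 18.0560
butter: 22.0 × (5.31/6.45) = 22.0 × 0.823256 = 18.1116
potatoes: 34.2 × (1.79/1.52) = 34.2 × 1.177632 = 40.2750
Index = Σ wᵢ·(p₁ᵢ/p₀ᵢ) = 22.1171 + 7.7815 + 18.0560 + 18.1116 + 40.2750 = 106.3412

106.34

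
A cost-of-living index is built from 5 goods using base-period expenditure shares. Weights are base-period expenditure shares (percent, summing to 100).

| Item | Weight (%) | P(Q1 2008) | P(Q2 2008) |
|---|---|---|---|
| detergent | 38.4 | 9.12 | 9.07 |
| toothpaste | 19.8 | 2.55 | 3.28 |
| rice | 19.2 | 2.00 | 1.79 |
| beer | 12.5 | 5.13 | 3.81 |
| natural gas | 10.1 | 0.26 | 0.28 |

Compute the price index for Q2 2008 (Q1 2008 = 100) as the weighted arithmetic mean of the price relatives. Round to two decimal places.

detergent: 38.4 × (9.07/9.12) = 38.4 × 0.994518 = 38.1895
toothpaste: 19.8 × (3.28/2.55) = 19.8 × 1.286275 = 25.4682
rice: 19.2 × (1.79/2.00) = 19.2 × 0.895000 = 17.1840
beer: 12.5 × (3.81/5.13) = 12.5 × 0.742690 = 9.2836
natural gas: 10.1 × (0.28/0.26) = 10.1 × 1.076923 = 10.8769
Index = Σ wᵢ·(p₁ᵢ/p₀ᵢ) = 38.1895 + 25.4682 + 17.1840 + 9.2836 + 10.8769 = 101.0023

101.00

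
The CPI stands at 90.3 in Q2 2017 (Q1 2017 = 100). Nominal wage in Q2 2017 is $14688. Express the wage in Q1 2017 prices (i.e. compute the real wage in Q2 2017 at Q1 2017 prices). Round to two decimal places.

16265.78

Real = Nominal ÷ (Index/100) = 14688 ÷ (90.3/100)
     = 14688 ÷ 0.903 = 16265.7807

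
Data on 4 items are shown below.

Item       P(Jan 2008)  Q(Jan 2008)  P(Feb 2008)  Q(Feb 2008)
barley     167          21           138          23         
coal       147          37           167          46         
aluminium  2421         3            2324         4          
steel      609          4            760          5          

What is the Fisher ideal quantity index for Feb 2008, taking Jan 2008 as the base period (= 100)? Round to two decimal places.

125.31

Laspeyres component (base-period weights):
ΣP(Jan 2008)Q(Feb 2008) = 167×23 + 147×46 + 2421×4 + 609×5 = 3841 + 6762 + 9684 + 3045 = 23332
ΣP(Jan 2008)Q(Jan 2008) = 167×21 + 147×37 + 2421×3 + 609×4 = 3507 + 5439 + 7263 + 2436 = 18645
L = 23332 / 18645 × 100 = 125.1381
Paasche component (current-period weights):
ΣP(Feb 2008)Q(Feb 2008) = 138×23 + 167×46 + 2324×4 + 760×5 = 3174 + 7682 + 9296 + 3800 = 23952
ΣP(Feb 2008)Q(Jan 2008) = 138×21 + 167×37 + 2324×3 + 760×4 = 2898 + 6179 + 6972 + 3040 = 19089
P = 23952 / 19089 × 100 = 125.4754
Fisher = √(L × P) = √(125.1381 × 125.4754) = 125.3066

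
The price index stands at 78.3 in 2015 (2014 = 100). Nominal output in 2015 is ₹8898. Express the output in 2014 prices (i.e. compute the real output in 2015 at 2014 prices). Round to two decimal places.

11363.98

Real = Nominal ÷ (Index/100) = 8898 ÷ (78.3/100)
     = 8898 ÷ 0.783 = 11363.9847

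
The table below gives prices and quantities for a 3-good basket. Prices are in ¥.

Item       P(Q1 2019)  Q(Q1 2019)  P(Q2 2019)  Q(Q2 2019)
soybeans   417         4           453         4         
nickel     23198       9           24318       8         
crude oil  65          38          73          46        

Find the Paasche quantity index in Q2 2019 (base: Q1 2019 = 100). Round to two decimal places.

Paasche quantity index uses current-period prices as weights.
ΣP(Q2 2019)·Q(Q2 2019) = 453×4 + 24318×8 + 73×46 = 1812 + 194544 + 3358 = 199714
ΣP(Q2 2019)·Q(Q1 2019) = 453×4 + 24318×9 + 73×38 = 1812 + 218862 + 2774 = 223448
Index = 199714 / 223448 × 100 = 89.3783

89.38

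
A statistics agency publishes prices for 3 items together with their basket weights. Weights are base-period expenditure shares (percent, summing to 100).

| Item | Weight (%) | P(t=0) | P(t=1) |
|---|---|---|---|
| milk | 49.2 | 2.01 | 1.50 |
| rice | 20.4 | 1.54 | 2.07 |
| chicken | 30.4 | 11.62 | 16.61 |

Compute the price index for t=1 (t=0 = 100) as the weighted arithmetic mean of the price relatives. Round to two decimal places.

milk: 49.2 × (1.50/2.01) = 49.2 × 0.746269 = 36.7164
rice: 20.4 × (2.07/1.54) = 20.4 × 1.344156 = 27.4208
chicken: 30.4 × (16.61/11.62) = 30.4 × 1.429432 = 43.4547
Index = Σ wᵢ·(p₁ᵢ/p₀ᵢ) = 36.7164 + 27.4208 + 43.4547 = 107.5919

107.59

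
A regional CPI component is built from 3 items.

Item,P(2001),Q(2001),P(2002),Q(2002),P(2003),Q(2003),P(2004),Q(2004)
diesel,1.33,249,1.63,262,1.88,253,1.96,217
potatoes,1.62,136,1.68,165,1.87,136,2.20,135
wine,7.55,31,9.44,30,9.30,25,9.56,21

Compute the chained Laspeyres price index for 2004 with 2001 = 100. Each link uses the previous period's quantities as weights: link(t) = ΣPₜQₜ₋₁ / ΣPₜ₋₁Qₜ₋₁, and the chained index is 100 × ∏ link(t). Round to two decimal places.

138.68

Link 2001→2002:
ΣP(2002)Q(2001) = 1.63×249 + 1.68×136 + 9.44×31 = 405.87 + 228.48 + 292.64 = 926.99
ΣP(2001)Q(2001) = 1.33×249 + 1.62×136 + 7.55×31 = 331.17 + 220.32 + 234.05 = 785.54
link = 926.99/785.54 = 1.180067
Link 2002→2003:
ΣP(2003)Q(2002) = 1.88×262 + 1.87×165 + 9.30×30 = 492.56 + 308.55 + 279 = 1080.11
ΣP(2002)Q(2002) = 1.63×262 + 1.68×165 + 9.44×30 = 427.06 + 277.2 + 283.2 = 987.46
link = 1080.11/987.46 = 1.093827
Link 2003→2004:
ΣP(2004)Q(2003) = 1.96×253 + 2.20×136 + 9.56×25 = 495.88 + 299.2 + 239 = 1034.08
ΣP(2003)Q(2003) = 1.88×253 + 1.87×136 + 9.30×25 = 475.64 + 254.32 + 232.5 = 962.46
link = 1034.08/962.46 = 1.074413
Chained index = 100 × 1.180067 × 1.093827 × 1.074413 = 138.6841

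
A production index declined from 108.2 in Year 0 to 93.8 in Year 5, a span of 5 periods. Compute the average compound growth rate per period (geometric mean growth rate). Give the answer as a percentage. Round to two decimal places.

Growth factor = (93.8/108.2)^(1/5) = (0.866913)^(1/5) = 0.971841
Growth rate = 0.971841 − 1 = -0.028159 = -2.8159%

-2.82%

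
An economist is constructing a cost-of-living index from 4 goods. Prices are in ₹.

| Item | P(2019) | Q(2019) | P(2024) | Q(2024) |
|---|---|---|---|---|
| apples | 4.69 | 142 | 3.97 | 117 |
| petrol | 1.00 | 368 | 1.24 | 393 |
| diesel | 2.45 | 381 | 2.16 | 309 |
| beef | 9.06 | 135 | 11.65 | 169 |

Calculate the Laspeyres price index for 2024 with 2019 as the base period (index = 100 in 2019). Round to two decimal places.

107.06

Laspeyres price index uses base-period quantities as weights.
ΣP(2024)·Q(2019) = 3.97×142 + 1.24×368 + 2.16×381 + 11.65×135 = 563.74 + 456.32 + 822.96 + 1572.75 = 3415.77
ΣP(2019)·Q(2019) = 4.69×142 + 1.00×368 + 2.45×381 + 9.06×135 = 665.98 + 368 + 933.45 + 1223.1 = 3190.53
Index = 3415.77 / 3190.53 × 100 = 107.0596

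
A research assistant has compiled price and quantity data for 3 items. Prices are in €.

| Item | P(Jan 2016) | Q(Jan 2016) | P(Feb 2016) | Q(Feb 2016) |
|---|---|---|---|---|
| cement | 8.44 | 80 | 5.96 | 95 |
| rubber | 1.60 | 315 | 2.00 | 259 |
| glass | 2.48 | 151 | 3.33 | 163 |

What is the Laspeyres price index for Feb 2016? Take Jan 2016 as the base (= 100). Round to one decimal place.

Laspeyres price index uses base-period quantities as weights.
ΣP(Feb 2016)·Q(Jan 2016) = 5.96×80 + 2.00×315 + 3.33×151 = 476.8 + 630 + 502.83 = 1609.63
ΣP(Jan 2016)·Q(Jan 2016) = 8.44×80 + 1.60×315 + 2.48×151 = 675.2 + 504 + 374.48 = 1553.68
Index = 1609.63 / 1553.68 × 100 = 103.6011

103.6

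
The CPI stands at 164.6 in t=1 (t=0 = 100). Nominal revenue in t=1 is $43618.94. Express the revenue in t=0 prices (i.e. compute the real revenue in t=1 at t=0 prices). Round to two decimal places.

26499.96

Real = Nominal ÷ (Index/100) = 43618.94 ÷ (164.6/100)
     = 43618.94 ÷ 1.646 = 26499.9635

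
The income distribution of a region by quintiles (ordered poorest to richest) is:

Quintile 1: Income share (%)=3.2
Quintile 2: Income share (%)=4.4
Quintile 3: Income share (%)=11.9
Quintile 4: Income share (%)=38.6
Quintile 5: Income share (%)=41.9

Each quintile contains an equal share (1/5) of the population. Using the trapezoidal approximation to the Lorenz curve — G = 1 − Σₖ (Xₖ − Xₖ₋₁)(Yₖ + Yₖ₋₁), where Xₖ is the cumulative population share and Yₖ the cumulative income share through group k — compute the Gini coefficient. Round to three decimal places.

Cumulative income shares Yₖ: 0.0320, 0.0760, 0.1950, 0.5810, 1.0000
Σ (Xₖ−Xₖ₋₁)(Yₖ+Yₖ₋₁) = (1/5)(0.0320+0.0000) + (1/5)(0.0760+0.0320) + (1/5)(0.1950+0.0760) + (1/5)(0.5810+0.1950) + (1/5)(1.0000+0.5810)
  = 0.0064 + 0.0216 + 0.0542 + 0.1552 + 0.3162 = 0.5536
G = 1 − 0.5536 = 0.4464

0.446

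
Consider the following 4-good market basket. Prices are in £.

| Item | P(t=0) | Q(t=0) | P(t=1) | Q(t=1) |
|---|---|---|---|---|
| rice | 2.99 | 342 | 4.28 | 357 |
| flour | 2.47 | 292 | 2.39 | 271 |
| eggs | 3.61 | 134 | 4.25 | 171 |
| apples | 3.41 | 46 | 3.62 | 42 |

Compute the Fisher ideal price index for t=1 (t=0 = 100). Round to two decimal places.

121.92

Laspeyres component (base-period weights):
ΣP(t=1)Q(t=0) = 4.28×342 + 2.39×292 + 4.25×134 + 3.62×46 = 1463.76 + 697.88 + 569.5 + 166.52 = 2897.66
ΣP(t=0)Q(t=0) = 2.99×342 + 2.47×292 + 3.61×134 + 3.41×46 = 1022.58 + 721.24 + 483.74 + 156.86 = 2384.42
L = 2897.66 / 2384.42 × 100 = 121.5247
Paasche component (current-period weights):
ΣP(t=1)Q(t=1) = 4.28×357 + 2.39×271 + 4.25×171 + 3.62×42 = 1527.96 + 647.69 + 726.75 + 152.04 = 3054.44
ΣP(t=0)Q(t=1) = 2.99×357 + 2.47×271 + 3.61×171 + 3.41×42 = 1067.43 + 669.37 + 617.31 + 143.22 = 2497.33
P = 3054.44 / 2497.33 × 100 = 122.3082
Fisher = √(L × P) = √(121.5247 × 122.3082) = 121.9158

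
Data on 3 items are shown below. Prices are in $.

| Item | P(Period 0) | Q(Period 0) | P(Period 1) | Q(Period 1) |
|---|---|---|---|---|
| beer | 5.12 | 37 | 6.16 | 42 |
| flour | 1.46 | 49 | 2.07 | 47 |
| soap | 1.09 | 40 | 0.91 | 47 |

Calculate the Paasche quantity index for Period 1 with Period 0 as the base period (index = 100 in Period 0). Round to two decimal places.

Paasche quantity index uses current-period prices as weights.
ΣP(Period 1)·Q(Period 1) = 6.16×42 + 2.07×47 + 0.91×47 = 258.72 + 97.29 + 42.77 = 398.78
ΣP(Period 1)·Q(Period 0) = 6.16×37 + 2.07×49 + 0.91×40 = 227.92 + 101.43 + 36.4 = 365.75
Index = 398.78 / 365.75 × 100 = 109.0308

109.03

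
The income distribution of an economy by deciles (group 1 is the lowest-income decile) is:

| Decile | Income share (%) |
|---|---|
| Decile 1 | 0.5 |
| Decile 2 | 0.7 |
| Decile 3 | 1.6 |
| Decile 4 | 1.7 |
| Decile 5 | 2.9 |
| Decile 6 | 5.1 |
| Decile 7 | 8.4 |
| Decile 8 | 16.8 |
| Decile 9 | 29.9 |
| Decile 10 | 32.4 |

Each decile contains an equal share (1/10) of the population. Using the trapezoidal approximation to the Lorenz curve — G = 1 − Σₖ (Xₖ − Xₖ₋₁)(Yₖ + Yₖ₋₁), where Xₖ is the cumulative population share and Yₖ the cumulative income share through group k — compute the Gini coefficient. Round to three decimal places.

Cumulative income shares Yₖ: 0.0050, 0.0120, 0.0280, 0.0450, 0.0740, 0.1250, 0.2090, 0.3770, 0.6760, 1.0000
Σ (Xₖ−Xₖ₋₁)(Yₖ+Yₖ₋₁) = (1/10)(0.0050+0.0000) + (1/10)(0.0120+0.0050) + (1/10)(0.0280+0.0120) + (1/10)(0.0450+0.0280) + (1/10)(0.0740+0.0450) + (1/10)(0.1250+0.0740) + (1/10)(0.2090+0.1250) + (1/10)(0.3770+0.2090) + (1/10)(0.6760+0.3770) + (1/10)(1.0000+0.6760)
  = 0.0005 + 0.0017 + 0.0040 + 0.0073 + 0.0119 + 0.0199 + 0.0334 + 0.0586 + 0.1053 + 0.1676 = 0.4102
G = 1 − 0.4102 = 0.5898

0.590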